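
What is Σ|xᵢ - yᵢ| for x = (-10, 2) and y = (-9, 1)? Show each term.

Σ|x_i - y_i| = |-10 - (-9)| + |2 - 1| = 1 + 1 = 2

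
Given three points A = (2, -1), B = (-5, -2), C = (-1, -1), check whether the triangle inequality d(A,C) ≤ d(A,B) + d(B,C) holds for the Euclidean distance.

d(A,B) = √(7² + 1²) = √50 ≈ 7.0711, d(B,C) = √(4² + 1²) = √17 ≈ 4.1231, d(A,C) = √(3² + 0²) = √9 = 3.
d(A,C) = 3 ≤ 7.0711 + 4.1231 = 11.1942. Triangle inequality is satisfied.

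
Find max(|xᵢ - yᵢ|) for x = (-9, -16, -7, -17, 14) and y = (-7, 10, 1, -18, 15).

max(|x_i - y_i|) = max(|-9 - (-7)|, |-16 - 10|, |-7 - 1|, |-17 - (-18)|, |14 - 15|) = max(2, 26, 8, 1, 1) = 26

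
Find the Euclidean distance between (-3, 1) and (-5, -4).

√(Σ(x_i - y_i)²) = √((-3 - (-5))² + (1 - (-4))²)
= √(2² + 5²) = √(4 + 25) = √29 ≈ 5.3852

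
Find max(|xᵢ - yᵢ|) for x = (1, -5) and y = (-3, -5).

max(|x_i - y_i|) = max(|1 - (-3)|, |-5 - (-5)|) = max(4, 0) = 4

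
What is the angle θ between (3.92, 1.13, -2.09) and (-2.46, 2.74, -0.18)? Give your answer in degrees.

With u = (3.92, 1.13, -2.09), v = (-2.46, 2.74, -0.18):
u·v = 3.92·(-2.46) + 1.13·2.74 + (-2.09)·(-0.18) = (-9.6432) + 3.0962 + 0.3762 = -6.1708.
|u| = √(3.92² + 1.13² + (-2.09)²) = √(15.3664 + 1.2769 + 4.3681) = √21.0114, |v| = √((-2.46)² + 2.74² + (-0.18)²) = √(6.0516 + 7.5076 + 0.0324) = √13.5916.
cos θ = (u·v)/(|u||v|) = -6.1708/(√21.0114·√13.5916) ≈ -0.365156
θ = arccos(-0.365156) ≈ 111.42°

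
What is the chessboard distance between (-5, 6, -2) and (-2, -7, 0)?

max(|x_i - y_i|) = max(|-5 - (-2)|, |6 - (-7)|, |-2 - 0|) = max(3, 13, 2) = 13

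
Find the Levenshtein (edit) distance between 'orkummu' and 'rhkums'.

Let D[i][j] be the edit distance between the first i characters of 'orkummu' and the first j characters of 'rhkums', with D[i][0] = i, D[0][j] = j, and D[i][j] = D[i-1][j-1] if the characters match, else 1 + min(D[i-1][j], D[i][j-1], D[i-1][j-1]). Filling the table (rows: prefixes of 'orkummu', columns: prefixes of 'rhkums'):
     ε  r  h  k  u  m  s
  ε  0  1  2  3  4  5  6
  o  1  1  2  3  4  5  6
  r  2  1  2  3  4  5  6
  k  3  2  2  2  3  4  5
  u  4  3  3  3  2  3  4
  m  5  4  4  4  3  2  3
  m  6  5  5  5  4  3  3
  u  7  6  6  6  5  4  4
The bottom-right entry gives D[7][6] = 4, so no sequence of fewer than 4 edits works. Backtracking through the table gives one optimal edit sequence (4 edits):
  orkummu → rrkummu (sub o→r @1)
  rrkummu → rhkummu (sub r→h @2)
  rhkummu → rhkumu (del m @5)
  rhkumu → rhkums (sub u→s @6)
Edit distance = 4.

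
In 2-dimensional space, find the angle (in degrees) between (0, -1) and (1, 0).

With u = (0, -1), v = (1, 0):
u·v = 0·1 + (-1)·0 = 0 + 0 = 0.
|u| = √(0² + (-1)²) = √1, |v| = √(1² + 0²) = √1, so |u||v| = √(1·1) = √1 = 1.
cos θ = (u·v)/(|u||v|) = 0/1 = 0 (the vectors are orthogonal)
θ = arccos(0) = 90°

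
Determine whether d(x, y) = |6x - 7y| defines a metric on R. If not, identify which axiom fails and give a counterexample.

No. d fails symmetry: d(6, 8) = |6·6 - 7·8| = |-20| = 20, but d(8, 6) = |6·8 - 7·6| = |6| = 6. Since 20 ≠ 6, d(x,y) ≠ d(y,x) in general.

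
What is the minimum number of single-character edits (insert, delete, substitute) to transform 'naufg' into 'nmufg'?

Let D[i][j] be the edit distance between the first i characters of 'naufg' and the first j characters of 'nmufg', with D[i][0] = i, D[0][j] = j, and D[i][j] = D[i-1][j-1] if the characters match, else 1 + min(D[i-1][j], D[i][j-1], D[i-1][j-1]). Filling the table (rows: prefixes of 'naufg', columns: prefixes of 'nmufg'):
     ε  n  m  u  f  g
  ε  0  1  2  3  4  5
  n  1  0  1  2  3  4
  a  2  1  1  2  3  4
  u  3  2  2  1  2  3
  f  4  3  3  2  1  2
  g  5  4  4  3  2  1
The bottom-right entry gives D[5][5] = 1, so no sequence of fewer than 1 edit works. Backtracking through the table gives one optimal edit sequence (1 edit):
  naufg → nmufg (sub a→m @2)
Edit distance = 1.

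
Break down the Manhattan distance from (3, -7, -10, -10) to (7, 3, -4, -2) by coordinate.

Σ|x_i - y_i| = |3 - 7| + |-7 - 3| + |-10 - (-4)| + |-10 - (-2)| = 4 + 10 + 6 + 8 = 28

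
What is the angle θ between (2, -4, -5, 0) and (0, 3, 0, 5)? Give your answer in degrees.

With u = (2, -4, -5, 0), v = (0, 3, 0, 5):
u·v = 2·0 + (-4)·3 + (-5)·0 + 0·5 = 0 + (-12) + 0 + 0 = -12.
|u| = √(2² + (-4)² + (-5)² + 0²) = √45, |v| = √(0² + 3² + 0² + 5²) = √34, so |u||v| = √(45·34) = √1530.
cos θ = (u·v)/(|u||v|) = -12/√1530 ≈ -0.306786
θ = arccos(-0.306786) ≈ 107.87°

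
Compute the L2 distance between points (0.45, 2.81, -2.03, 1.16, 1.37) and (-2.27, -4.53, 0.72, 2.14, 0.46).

(Σ|x_i - y_i|^2)^(1/2) = (|0.45 - (-2.27)|^2 + |2.81 - (-4.53)|^2 + |-2.03 - 0.72|^2 + |1.16 - 2.14|^2 + |1.37 - 0.46|^2)^(1/2)
= (2.72^2 + 7.34^2 + 2.75^2 + 0.98^2 + 0.91^2)^(1/2) = (7.3984 + 53.8756 + 7.5625 + 0.9604 + 0.8281)^(1/2) = (70.625)^(1/2) ≈ 8.4039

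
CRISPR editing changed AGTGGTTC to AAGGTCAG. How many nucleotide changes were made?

Differing positions: 2, 3, 5, 6, 7, 8. Hamming distance = 6.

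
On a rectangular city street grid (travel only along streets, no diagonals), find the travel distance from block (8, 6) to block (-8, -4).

Σ|x_i - y_i| = |8 - (-8)| + |6 - (-4)| = 16 + 10 = 26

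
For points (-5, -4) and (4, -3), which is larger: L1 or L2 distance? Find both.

L1 = |-5 - 4| + |-4 - (-3)| = 9 + 1 = 10
L2 = √(9² + 1²) = √82 ≈ 9.0554
L1 ≥ L2 always (equality iff movement is along one axis); L1 > L2 here.
Ratio L1/L2 = 10/√82 ≈ 1.1043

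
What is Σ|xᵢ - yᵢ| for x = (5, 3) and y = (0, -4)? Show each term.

Σ|x_i - y_i| = |5 - 0| + |3 - (-4)| = 5 + 7 = 12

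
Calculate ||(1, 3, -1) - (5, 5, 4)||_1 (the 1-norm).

Σ|x_i - y_i| = |1 - 5| + |3 - 5| + |-1 - 4| = 4 + 2 + 5 = 11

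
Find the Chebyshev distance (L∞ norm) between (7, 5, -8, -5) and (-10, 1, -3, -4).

max(|x_i - y_i|) = max(|7 - (-10)|, |5 - 1|, |-8 - (-3)|, |-5 - (-4)|) = max(17, 4, 5, 1) = 17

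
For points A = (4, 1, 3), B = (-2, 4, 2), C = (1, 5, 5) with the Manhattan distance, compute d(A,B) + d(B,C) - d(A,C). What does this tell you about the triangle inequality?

d(A,B) = 6 + 3 + 1 = 10, d(B,C) = 3 + 1 + 3 = 7, d(A,C) = 3 + 4 + 2 = 9.
d(A,B) + d(B,C) - d(A,C) = 10 + 7 - 9 = 17 - 9 = 8. This is ≥ 0, so the triangle inequality holds for these points.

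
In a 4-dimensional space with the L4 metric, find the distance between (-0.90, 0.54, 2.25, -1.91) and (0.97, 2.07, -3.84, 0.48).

(Σ|x_i - y_i|^4)^(1/4) = (|-0.9 - 0.97|^4 + |0.54 - 2.07|^4 + |2.25 - (-3.84)|^4 + |-1.91 - 0.48|^4)^(1/4)
= (1.87^4 + 1.53^4 + 6.09^4 + 2.39^4)^(1/4) ≈ (12.2283 + 5.4798 + 1375.5272 + 32.6281)^(1/4) = (1425.8634)^(1/4) ≈ 6.145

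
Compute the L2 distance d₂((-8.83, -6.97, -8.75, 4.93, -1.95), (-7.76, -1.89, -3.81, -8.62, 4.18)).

√(Σ(x_i - y_i)²) = √((-8.83 - (-7.76))² + (-6.97 - (-1.89))² + (-8.75 - (-3.81))² + (4.93 - (-8.62))² + (-1.95 - 4.18)²)
= √((-1.07)² + (-5.08)² + (-4.94)² + 13.55² + (-6.13)²) = √(1.1449 + 25.8064 + 24.4036 + 183.6025 + 37.5769) = √272.5343 ≈ 16.5086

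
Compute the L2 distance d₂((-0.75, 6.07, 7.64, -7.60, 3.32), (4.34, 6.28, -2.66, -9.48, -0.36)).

√(Σ(x_i - y_i)²) = √((-0.75 - 4.34)² + (6.07 - 6.28)² + (7.64 - (-2.66))² + (-7.6 - (-9.48))² + (3.32 - (-0.36))²)
= √((-5.09)² + (-0.21)² + 10.3² + 1.88² + 3.68²) = √(25.9081 + 0.0441 + 106.09 + 3.5344 + 13.5424) = √149.119 ≈ 12.2114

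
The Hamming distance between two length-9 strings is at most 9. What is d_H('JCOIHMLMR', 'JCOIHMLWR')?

Differing positions: 8. Hamming distance = 1. The maximum possible Hamming distance for length-9 strings is 9, so d_H/9 = 1/9 ≈ 0.1111.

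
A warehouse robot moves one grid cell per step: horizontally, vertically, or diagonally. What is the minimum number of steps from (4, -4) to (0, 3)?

max(|x_i - y_i|) = max(|4 - 0|, |-4 - 3|) = max(4, 7) = 7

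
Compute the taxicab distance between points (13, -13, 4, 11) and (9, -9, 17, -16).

Σ|x_i - y_i| = |13 - 9| + |-13 - (-9)| + |4 - 17| + |11 - (-16)| = 4 + 4 + 13 + 27 = 48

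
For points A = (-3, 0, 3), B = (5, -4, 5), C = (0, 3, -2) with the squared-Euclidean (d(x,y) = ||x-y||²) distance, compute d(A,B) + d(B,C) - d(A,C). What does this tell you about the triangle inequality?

d(A,B) = 8² + 4² + 2² = 84, d(B,C) = 5² + 7² + 7² = 123, d(A,C) = 3² + 3² + 5² = 43.
d(A,B) + d(B,C) - d(A,C) = 84 + 123 - 43 = 207 - 43 = 164. This is ≥ 0, so the triangle inequality holds for these points.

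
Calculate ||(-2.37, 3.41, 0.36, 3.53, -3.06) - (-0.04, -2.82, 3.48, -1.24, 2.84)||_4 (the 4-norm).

(Σ|x_i - y_i|^4)^(1/4) = (|-2.37 - (-0.04)|^4 + |3.41 - (-2.82)|^4 + |0.36 - 3.48|^4 + |3.53 - (-1.24)|^4 + |-3.06 - 2.84|^4)^(1/4)
= (2.33^4 + 6.23^4 + 3.12^4 + 4.77^4 + 5.9^4)^(1/4) ≈ (29.473 + 1506.4412 + 94.7585 + 517.6945 + 1211.7361)^(1/4) = (3360.1033)^(1/4) ≈ 7.6136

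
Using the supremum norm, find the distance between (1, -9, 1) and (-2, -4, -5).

max(|x_i - y_i|) = max(|1 - (-2)|, |-9 - (-4)|, |1 - (-5)|) = max(3, 5, 6) = 6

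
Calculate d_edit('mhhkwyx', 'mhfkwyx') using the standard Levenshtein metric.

Let D[i][j] be the edit distance between the first i characters of 'mhhkwyx' and the first j characters of 'mhfkwyx', with D[i][0] = i, D[0][j] = j, and D[i][j] = D[i-1][j-1] if the characters match, else 1 + min(D[i-1][j], D[i][j-1], D[i-1][j-1]). Filling the table (rows: prefixes of 'mhhkwyx', columns: prefixes of 'mhfkwyx'):
     ε  m  h  f  k  w  y  x
  ε  0  1  2  3  4  5  6  7
  m  1  0  1  2  3  4  5  6
  h  2  1  0  1  2  3  4  5
  h  3  2  1  1  2  3  4  5
  k  4  3  2  2  1  2  3  4
  w  5  4  3  3  2  1  2  3
  y  6  5  4  4  3  2  1  2
  x  7  6  5  5  4  3  2  1
The bottom-right entry gives D[7][7] = 1, so no sequence of fewer than 1 edit works. Backtracking through the table gives one optimal edit sequence (1 edit):
  mhhkwyx → mhfkwyx (sub h→f @3)
Edit distance = 1.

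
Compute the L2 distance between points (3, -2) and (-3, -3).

(Σ|x_i - y_i|^2)^(1/2) = (|3 - (-3)|^2 + |-2 - (-3)|^2)^(1/2)
= (6^2 + 1^2)^(1/2) = (36 + 1)^(1/2) = (37)^(1/2) ≈ 6.0828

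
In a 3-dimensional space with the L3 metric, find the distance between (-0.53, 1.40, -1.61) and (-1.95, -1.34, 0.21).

(Σ|x_i - y_i|^3)^(1/3) = (|-0.53 - (-1.95)|^3 + |1.4 - (-1.34)|^3 + |-1.61 - 0.21|^3)^(1/3)
= (1.42^3 + 2.74^3 + 1.82^3)^(1/3) ≈ (2.8633 + 20.5708 + 6.0286)^(1/3) = (29.4627)^(1/3) ≈ 3.0886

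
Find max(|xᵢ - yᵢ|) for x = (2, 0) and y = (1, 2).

max(|x_i - y_i|) = max(|2 - 1|, |0 - 2|) = max(1, 2) = 2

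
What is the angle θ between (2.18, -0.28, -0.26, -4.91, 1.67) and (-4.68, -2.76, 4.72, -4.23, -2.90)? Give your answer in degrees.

With u = (2.18, -0.28, -0.26, -4.91, 1.67), v = (-4.68, -2.76, 4.72, -4.23, -2.90):
u·v = 2.18·(-4.68) + (-0.28)·(-2.76) + (-0.26)·4.72 + (-4.91)·(-4.23) + 1.67·(-2.9) = (-10.2024) + 0.7728 + (-1.2272) + 20.7693 + (-4.843) = 5.2695.
|u| = √(2.18² + (-0.28)² + (-0.26)² + (-4.91)² + 1.67²) = √(4.7524 + 0.0784 + 0.0676 + 24.1081 + 2.7889) = √31.7954, |v| = √((-4.68)² + (-2.76)² + 4.72² + (-4.23)² + (-2.9)²) = √(21.9024 + 7.6176 + 22.2784 + 17.8929 + 8.41) = √78.1013.
cos θ = (u·v)/(|u||v|) = 5.2695/(√31.7954·√78.1013) ≈ 0.105745
θ = arccos(0.105745) ≈ 83.93°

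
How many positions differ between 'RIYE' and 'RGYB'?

Differing positions: 2, 4. Hamming distance = 2.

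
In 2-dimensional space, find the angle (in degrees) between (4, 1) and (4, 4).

With u = (4, 1), v = (4, 4):
u·v = 4·4 + 1·4 = 16 + 4 = 20.
|u| = √(4² + 1²) = √17, |v| = √(4² + 4²) = √32, so |u||v| = √(17·32) = √544.
cos θ = (u·v)/(|u||v|) = 20/√544 ≈ 0.857493
θ = arccos(0.857493) ≈ 30.96°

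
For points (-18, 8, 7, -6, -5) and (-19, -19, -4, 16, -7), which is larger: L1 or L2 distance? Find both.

L1 = |-18 - (-19)| + |8 - (-19)| + |7 - (-4)| + |-6 - 16| + |-5 - (-7)| = 1 + 27 + 11 + 22 + 2 = 63
L2 = √(1² + 27² + 11² + 22² + 2²) = √1339 ≈ 36.5923
L1 ≥ L2 always (equality iff movement is along one axis); L1 > L2 here.
Ratio L1/L2 = 63/√1339 ≈ 1.7217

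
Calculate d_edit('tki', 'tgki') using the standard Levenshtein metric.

Let D[i][j] be the edit distance between the first i characters of 'tki' and the first j characters of 'tgki', with D[i][0] = i, D[0][j] = j, and D[i][j] = D[i-1][j-1] if the characters match, else 1 + min(D[i-1][j], D[i][j-1], D[i-1][j-1]). Filling the table (rows: prefixes of 'tki', columns: prefixes of 'tgki'):
     ε  t  g  k  i
  ε  0  1  2  3  4
  t  1  0  1  2  3
  k  2  1  1  1  2
  i  3  2  2  2  1
The bottom-right entry gives D[3][4] = 1, so no sequence of fewer than 1 edit works. Backtracking through the table gives one optimal edit sequence (1 edit):
  tki → tgki (ins g @2)
Edit distance = 1.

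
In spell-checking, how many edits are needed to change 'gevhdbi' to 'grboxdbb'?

Let D[i][j] be the edit distance between the first i characters of 'gevhdbi' and the first j characters of 'grboxdbb', with D[i][0] = i, D[0][j] = j, and D[i][j] = D[i-1][j-1] if the characters match, else 1 + min(D[i-1][j], D[i][j-1], D[i-1][j-1]). Filling the table (rows: prefixes of 'gevhdbi', columns: prefixes of 'grboxdbb'):
     ε  g  r  b  o  x  d  b  b
  ε  0  1  2  3  4  5  6  7  8
  g  1  0  1  2  3  4  5  6  7
  e  2  1  1  2  3  4  5  6  7
  v  3  2  2  2  3  4  5  6  7
  h  4  3  3  3  3  4  5  6  7
  d  5  4  4  4  4  4  4  5  6
  b  6  5  5  4  5  5  5  4  5
  i  7  6  6  5  5  6  6  5  5
The bottom-right entry gives D[7][8] = 5, so no sequence of fewer than 5 edits works. Backtracking through the table gives one optimal edit sequence (5 edits):
  gevhdbi → grevhdbi (ins r @2)
  grevhdbi → grbvhdbi (sub e→b @3)
  grbvhdbi → grbohdbi (sub v→o @4)
  grbohdbi → grboxdbi (sub h→x @5)
  grboxdbi → grboxdbb (sub i→b @8)
Edit distance = 5.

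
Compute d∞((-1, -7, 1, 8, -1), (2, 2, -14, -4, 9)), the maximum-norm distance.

max(|x_i - y_i|) = max(|-1 - 2|, |-7 - 2|, |1 - (-14)|, |8 - (-4)|, |-1 - 9|) = max(3, 9, 15, 12, 10) = 15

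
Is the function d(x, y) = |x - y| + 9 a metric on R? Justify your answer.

No. d fails identity of indiscernibles (specifically d(x,x) = 0): d(1, 1) = |1 - 1| + 9 = 0 + 9 = 9 ≠ 0.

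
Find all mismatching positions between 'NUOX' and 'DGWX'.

Differing positions: 1, 2, 3. Hamming distance = 3.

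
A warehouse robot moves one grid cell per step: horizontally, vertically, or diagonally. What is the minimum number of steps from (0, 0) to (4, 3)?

max(|x_i - y_i|) = max(|0 - 4|, |0 - 3|) = max(4, 3) = 4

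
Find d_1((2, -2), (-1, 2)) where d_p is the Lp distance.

Σ|x_i - y_i| = |2 - (-1)| + |-2 - 2| = 3 + 4 = 7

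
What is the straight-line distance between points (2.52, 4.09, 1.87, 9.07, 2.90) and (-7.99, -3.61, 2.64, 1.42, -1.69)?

√(Σ(x_i - y_i)²) = √((2.52 - (-7.99))² + (4.09 - (-3.61))² + (1.87 - 2.64)² + (9.07 - 1.42)² + (2.9 - (-1.69))²)
= √(10.51² + 7.7² + (-0.77)² + 7.65² + 4.59²) = √(110.4601 + 59.29 + 0.5929 + 58.5225 + 21.0681) = √249.9336 ≈ 15.8093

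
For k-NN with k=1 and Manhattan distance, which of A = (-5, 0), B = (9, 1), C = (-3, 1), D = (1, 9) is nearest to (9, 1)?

Distances: d(A) = 15, d(B) = 0, d(C) = 12, d(D) = 16. Nearest: B = (9, 1) with distance 0.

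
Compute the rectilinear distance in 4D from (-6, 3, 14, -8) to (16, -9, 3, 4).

Σ|x_i - y_i| = |-6 - 16| + |3 - (-9)| + |14 - 3| + |-8 - 4| = 22 + 12 + 11 + 12 = 57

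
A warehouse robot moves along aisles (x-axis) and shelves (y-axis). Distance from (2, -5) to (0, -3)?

Σ|x_i - y_i| = |2 - 0| + |-5 - (-3)| = 2 + 2 = 4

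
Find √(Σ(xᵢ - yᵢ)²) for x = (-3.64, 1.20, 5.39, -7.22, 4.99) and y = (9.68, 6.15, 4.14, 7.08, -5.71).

√(Σ(x_i - y_i)²) = √((-3.64 - 9.68)² + (1.2 - 6.15)² + (5.39 - 4.14)² + (-7.22 - 7.08)² + (4.99 - (-5.71))²)
= √((-13.32)² + (-4.95)² + 1.25² + (-14.3)² + 10.7²) = √(177.4224 + 24.5025 + 1.5625 + 204.49 + 114.49) = √522.4674 ≈ 22.8575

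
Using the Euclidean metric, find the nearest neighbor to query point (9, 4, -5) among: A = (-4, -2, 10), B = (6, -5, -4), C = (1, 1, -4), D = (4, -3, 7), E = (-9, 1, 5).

Distances: d(A) ≈ 20.7364, d(B) ≈ 9.5394, d(C) ≈ 8.6023, d(D) ≈ 14.7648, d(E) ≈ 20.8087. Nearest: C = (1, 1, -4) with distance 8.6023.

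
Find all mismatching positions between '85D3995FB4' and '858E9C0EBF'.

Differing positions: 3, 4, 6, 7, 8, 10. Hamming distance = 6.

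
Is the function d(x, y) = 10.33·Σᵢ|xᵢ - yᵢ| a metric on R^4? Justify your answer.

Yes. The L1 (Manhattan) norm induces a metric on R^4, and multiplying a metric by a positive constant 10.33 > 0 preserves all four axioms: non-negativity (10.33·||x-y|| ≥ 0), identity (10.33·||x-y|| = 0 ⟺ ||x-y|| = 0 ⟺ x = y), symmetry (||x-y|| = ||y-x||), and the triangle inequality (10.33·||x-z|| ≤ 10.33·||x-y|| + 10.33·||y-z||). So d is a metric.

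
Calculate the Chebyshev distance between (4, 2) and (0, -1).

max(|x_i - y_i|) = max(|4 - 0|, |2 - (-1)|) = max(4, 3) = 4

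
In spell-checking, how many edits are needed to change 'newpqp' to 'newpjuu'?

Let D[i][j] be the edit distance between the first i characters of 'newpqp' and the first j characters of 'newpjuu', with D[i][0] = i, D[0][j] = j, and D[i][j] = D[i-1][j-1] if the characters match, else 1 + min(D[i-1][j], D[i][j-1], D[i-1][j-1]). Filling the table (rows: prefixes of 'newpqp', columns: prefixes of 'newpjuu'):
     ε  n  e  w  p  j  u  u
  ε  0  1  2  3  4  5  6  7
  n  1  0  1  2  3  4  5  6
  e  2  1  0  1  2  3  4  5
  w  3  2  1  0  1  2  3  4
  p  4  3  2  1  0  1  2  3
  q  5  4  3  2  1  1  2  3
  p  6  5  4  3  2  2  2  3
The bottom-right entry gives D[6][7] = 3, so no sequence of fewer than 3 edits works. Backtracking through the table gives one optimal edit sequence (3 edits):
  newpqp → newpjqp (ins j @5)
  newpjqp → newpjup (sub q→u @6)
  newpjup → newpjuu (sub p→u @7)
Edit distance = 3.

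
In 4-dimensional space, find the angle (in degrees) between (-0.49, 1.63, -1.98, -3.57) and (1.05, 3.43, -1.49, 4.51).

With u = (-0.49, 1.63, -1.98, -3.57), v = (1.05, 3.43, -1.49, 4.51):
u·v = (-0.49)·1.05 + 1.63·3.43 + (-1.98)·(-1.49) + (-3.57)·4.51 = (-0.5145) + 5.5909 + 2.9502 + (-16.1007) = -8.0741.
|u| = √((-0.49)² + 1.63² + (-1.98)² + (-3.57)²) = √(0.2401 + 2.6569 + 3.9204 + 12.7449) = √19.5623, |v| = √(1.05² + 3.43² + (-1.49)² + 4.51²) = √(1.1025 + 11.7649 + 2.2201 + 20.3401) = √35.4276.
cos θ = (u·v)/(|u||v|) = -8.0741/(√19.5623·√35.4276) ≈ -0.3067
θ = arccos(-0.3067) ≈ 107.86°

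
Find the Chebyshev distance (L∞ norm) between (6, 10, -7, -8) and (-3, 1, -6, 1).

max(|x_i - y_i|) = max(|6 - (-3)|, |10 - 1|, |-7 - (-6)|, |-8 - 1|) = max(9, 9, 1, 9) = 9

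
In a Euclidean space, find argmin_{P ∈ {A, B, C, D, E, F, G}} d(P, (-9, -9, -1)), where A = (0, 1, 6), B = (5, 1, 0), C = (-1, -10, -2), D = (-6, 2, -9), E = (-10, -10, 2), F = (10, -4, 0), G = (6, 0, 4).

Distances: d(A) ≈ 15.1658, d(B) ≈ 17.2337, d(C) ≈ 8.124, d(D) ≈ 13.9284, d(E) ≈ 3.3166, d(F) ≈ 19.6723, d(G) ≈ 18.1934. Nearest: E = (-10, -10, 2) with distance 3.3166.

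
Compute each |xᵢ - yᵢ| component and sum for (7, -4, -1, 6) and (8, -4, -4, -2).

Σ|x_i - y_i| = |7 - 8| + |-4 - (-4)| + |-1 - (-4)| + |6 - (-2)| = 1 + 0 + 3 + 8 = 12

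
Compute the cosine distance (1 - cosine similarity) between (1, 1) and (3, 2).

With u = (1, 1), v = (3, 2):
u·v = 1·3 + 1·2 = 3 + 2 = 5.
|u| = √(1² + 1²) = √2, |v| = √(3² + 2²) = √13, so |u||v| = √(2·13) = √26.
cos θ = (u·v)/(|u||v|) = 5/√26 ≈ 0.9806
Cosine distance = 1 - cos θ ≈ 1 - 0.9806 = 0.0194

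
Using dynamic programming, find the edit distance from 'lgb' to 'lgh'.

Let D[i][j] be the edit distance between the first i characters of 'lgb' and the first j characters of 'lgh', with D[i][0] = i, D[0][j] = j, and D[i][j] = D[i-1][j-1] if the characters match, else 1 + min(D[i-1][j], D[i][j-1], D[i-1][j-1]). Filling the table (rows: prefixes of 'lgb', columns: prefixes of 'lgh'):
     ε  l  g  h
  ε  0  1  2  3
  l  1  0  1  2
  g  2  1  0  1
  b  3  2  1  1
The bottom-right entry gives D[3][3] = 1, so no sequence of fewer than 1 edit works. Backtracking through the table gives one optimal edit sequence (1 edit):
  lgb → lgh (sub b→h @3)
Edit distance = 1.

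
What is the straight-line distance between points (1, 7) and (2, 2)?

√(Σ(x_i - y_i)²) = √((1 - 2)² + (7 - 2)²)
= √((-1)² + 5²) = √(1 + 25) = √26 ≈ 5.099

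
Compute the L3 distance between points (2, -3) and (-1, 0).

(Σ|x_i - y_i|^3)^(1/3) = (|2 - (-1)|^3 + |-3 - 0|^3)^(1/3)
= (3^3 + 3^3)^(1/3) = (27 + 27)^(1/3) = (54)^(1/3) ≈ 3.7798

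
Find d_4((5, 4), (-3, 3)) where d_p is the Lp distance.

(Σ|x_i - y_i|^4)^(1/4) = (|5 - (-3)|^4 + |4 - 3|^4)^(1/4)
= (8^4 + 1^4)^(1/4) = (4096 + 1)^(1/4) = (4097)^(1/4) ≈ 8.0005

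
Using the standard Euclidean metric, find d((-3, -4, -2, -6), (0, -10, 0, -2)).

√(Σ(x_i - y_i)²) = √((-3 - 0)² + (-4 - (-10))² + (-2 - 0)² + (-6 - (-2))²)
= √((-3)² + 6² + (-2)² + (-4)²) = √(9 + 36 + 4 + 16) = √65 ≈ 8.0623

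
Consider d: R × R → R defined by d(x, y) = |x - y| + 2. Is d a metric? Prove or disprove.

No. d fails identity of indiscernibles (specifically d(x,x) = 0): d(-6, -6) = |-6 - (-6)| + 2 = 0 + 2 = 2 ≠ 0.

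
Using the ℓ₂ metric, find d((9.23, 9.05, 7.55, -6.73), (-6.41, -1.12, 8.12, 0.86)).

√(Σ(x_i - y_i)²) = √((9.23 - (-6.41))² + (9.05 - (-1.12))² + (7.55 - 8.12)² + (-6.73 - 0.86)²)
= √(15.64² + 10.17² + (-0.57)² + (-7.59)²) = √(244.6096 + 103.4289 + 0.3249 + 57.6081) = √405.9715 ≈ 20.1487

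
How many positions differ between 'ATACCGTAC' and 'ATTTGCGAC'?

Differing positions: 3, 4, 5, 6, 7. Hamming distance = 5.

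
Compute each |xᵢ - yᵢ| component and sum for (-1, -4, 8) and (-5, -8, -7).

Σ|x_i - y_i| = |-1 - (-5)| + |-4 - (-8)| + |8 - (-7)| = 4 + 4 + 15 = 23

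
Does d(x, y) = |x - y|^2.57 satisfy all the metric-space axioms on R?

No. d(x,y) = |x-y|^2.57 fails the triangle inequality since p = 2.57 > 1. Counterexample: x = 4, y = 13, z = 16. d(x,z) = |4 - 16|^2.57 = 12^2.57 ≈ 593.6026, but d(x,y) + d(y,z) = 9^2.57 + 3^2.57 ≈ 283.4022 + 16.8346 = 300.2368. Since 593.6026 > 300.2368, the triangle inequality is violated.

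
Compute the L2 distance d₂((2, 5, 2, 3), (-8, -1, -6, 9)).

√(Σ(x_i - y_i)²) = √((2 - (-8))² + (5 - (-1))² + (2 - (-6))² + (3 - 9)²)
= √(10² + 6² + 8² + (-6)²) = √(100 + 36 + 64 + 36) = √236 ≈ 15.3623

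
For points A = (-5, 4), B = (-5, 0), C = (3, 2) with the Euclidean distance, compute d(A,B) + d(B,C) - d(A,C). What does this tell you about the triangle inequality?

d(A,B) = √(0² + 4²) = √16 = 4, d(B,C) = √(8² + 2²) = √68 ≈ 8.2462, d(A,C) = √(8² + 2²) = √68 ≈ 8.2462.
d(A,B) + d(B,C) - d(A,C) = 4 + 8.2462 - 8.2462 = 12.2462 - 8.2462 = 4. This is ≥ 0, so the triangle inequality holds for these points.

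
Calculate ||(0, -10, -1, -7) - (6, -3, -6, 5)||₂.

√(Σ(x_i - y_i)²) = √((0 - 6)² + (-10 - (-3))² + (-1 - (-6))² + (-7 - 5)²)
= √((-6)² + (-7)² + 5² + (-12)²) = √(36 + 49 + 25 + 144) = √254 ≈ 15.9374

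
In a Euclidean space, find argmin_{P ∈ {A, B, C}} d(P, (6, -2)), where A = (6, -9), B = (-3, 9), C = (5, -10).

Distances: d(A) = 7, d(B) ≈ 14.2127, d(C) ≈ 8.0623. Nearest: A = (6, -9) with distance 7.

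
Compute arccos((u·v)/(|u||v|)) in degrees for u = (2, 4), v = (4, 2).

With u = (2, 4), v = (4, 2):
u·v = 2·4 + 4·2 = 8 + 8 = 16.
|u| = √(2² + 4²) = √20, |v| = √(4² + 2²) = √20, so |u||v| = √(20·20) = √400 = 20.
cos θ = (u·v)/(|u||v|) = 16/20 = 0.8
θ = arccos(0.8) ≈ 36.87°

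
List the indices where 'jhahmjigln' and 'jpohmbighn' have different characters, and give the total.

Differing positions: 2, 3, 6, 9. Hamming distance = 4.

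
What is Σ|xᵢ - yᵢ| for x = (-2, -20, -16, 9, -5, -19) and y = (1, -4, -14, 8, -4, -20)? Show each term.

Σ|x_i - y_i| = |-2 - 1| + |-20 - (-4)| + |-16 - (-14)| + |9 - 8| + |-5 - (-4)| + |-19 - (-20)| = 3 + 16 + 2 + 1 + 1 + 1 = 24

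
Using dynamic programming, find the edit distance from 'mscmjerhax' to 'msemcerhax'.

Let D[i][j] be the edit distance between the first i characters of 'mscmjerhax' and the first j characters of 'msemcerhax', with D[i][0] = i, D[0][j] = j, and D[i][j] = D[i-1][j-1] if the characters match, else 1 + min(D[i-1][j], D[i][j-1], D[i-1][j-1]). Filling the table (rows: prefixes of 'mscmjerhax', columns: prefixes of 'msemcerhax'):
     ε  m  s  e  m  c  e  r  h  a  x
  ε  0  1  2  3  4  5  6  7  8  9 10
  m  1  0  1  2  3  4  5  6  7  8  9
  s  2  1  0  1  2  3  4  5  6  7  8
  c  3  2  1  1  2  2  3  4  5  6  7
  m  4  3  2  2  1  2  3  4  5  6  7
  j  5  4  3  3  2  2  3  4  5  6  7
  e  6  5  4  3  3  3  2  3  4  5  6
  r  7  6  5  4  4  4  3  2  3  4  5
  h  8  7  6  5  5  5  4  3  2  3  4
  a  9  8  7  6  6  6  5  4  3  2  3
  x 10  9  8  7  7  7  6  5  4  3  2
The bottom-right entry gives D[10][10] = 2, so no sequence of fewer than 2 edits works. Backtracking through the table gives one optimal edit sequence (2 edits):
  mscmjerhax → msemjerhax (sub c→e @3)
  msemjerhax → msemcerhax (sub j→c @5)
Edit distance = 2.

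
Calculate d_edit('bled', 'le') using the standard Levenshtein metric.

Let D[i][j] be the edit distance between the first i characters of 'bled' and the first j characters of 'le', with D[i][0] = i, D[0][j] = j, and D[i][j] = D[i-1][j-1] if the characters match, else 1 + min(D[i-1][j], D[i][j-1], D[i-1][j-1]). Filling the table (rows: prefixes of 'bled', columns: prefixes of 'le'):
     ε  l  e
  ε  0  1  2
  b  1  1  2
  l  2  1  2
  e  3  2  1
  d  4  3  2
The bottom-right entry gives D[4][2] = 2, so no sequence of fewer than 2 edits works. Backtracking through the table gives one optimal edit sequence (2 edits):
  bled → led (del b @1)
  led → le (del d @3)
Edit distance = 2.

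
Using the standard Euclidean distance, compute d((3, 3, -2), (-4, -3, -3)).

(Σ|x_i - y_i|^2)^(1/2) = (|3 - (-4)|^2 + |3 - (-3)|^2 + |-2 - (-3)|^2)^(1/2)
= (7^2 + 6^2 + 1^2)^(1/2) = (49 + 36 + 1)^(1/2) = (86)^(1/2) ≈ 9.2736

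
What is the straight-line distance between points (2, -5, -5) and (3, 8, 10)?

√(Σ(x_i - y_i)²) = √((2 - 3)² + (-5 - 8)² + (-5 - 10)²)
= √((-1)² + (-13)² + (-15)²) = √(1 + 169 + 225) = √395 ≈ 19.8746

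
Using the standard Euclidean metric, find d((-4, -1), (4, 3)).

√(Σ(x_i - y_i)²) = √((-4 - 4)² + (-1 - 3)²)
= √((-8)² + (-4)²) = √(64 + 16) = √80 ≈ 8.9443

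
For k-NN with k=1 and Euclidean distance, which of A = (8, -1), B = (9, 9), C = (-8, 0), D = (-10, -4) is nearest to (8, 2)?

Distances: d(A) = 3, d(B) ≈ 7.0711, d(C) ≈ 16.1245, d(D) ≈ 18.9737. Nearest: A = (8, -1) with distance 3.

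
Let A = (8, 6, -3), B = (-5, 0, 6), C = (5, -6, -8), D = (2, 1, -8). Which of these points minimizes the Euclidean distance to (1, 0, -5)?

Distances: d(A) ≈ 9.434, d(B) ≈ 12.53, d(C) ≈ 7.8102, d(D) ≈ 3.3166. Nearest: D = (2, 1, -8) with distance 3.3166.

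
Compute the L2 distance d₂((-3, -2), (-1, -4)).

√(Σ(x_i - y_i)²) = √((-3 - (-1))² + (-2 - (-4))²)
= √((-2)² + 2²) = √(4 + 4) = √8 ≈ 2.8284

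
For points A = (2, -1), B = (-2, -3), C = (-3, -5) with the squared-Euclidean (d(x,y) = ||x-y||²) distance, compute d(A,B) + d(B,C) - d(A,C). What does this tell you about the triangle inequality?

d(A,B) = 4² + 2² = 20, d(B,C) = 1² + 2² = 5, d(A,C) = 5² + 4² = 41.
d(A,B) + d(B,C) - d(A,C) = 20 + 5 - 41 = 25 - 41 = -16. This is < 0, so the triangle inequality FAILS for these points (squared-Euclidean is not a metric).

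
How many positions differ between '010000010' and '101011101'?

Differing positions: 1, 2, 3, 5, 6, 7, 8, 9. Hamming distance = 8.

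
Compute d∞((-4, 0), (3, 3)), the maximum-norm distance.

max(|x_i - y_i|) = max(|-4 - 3|, |0 - 3|) = max(7, 3) = 7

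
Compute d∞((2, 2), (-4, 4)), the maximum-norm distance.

max(|x_i - y_i|) = max(|2 - (-4)|, |2 - 4|) = max(6, 2) = 6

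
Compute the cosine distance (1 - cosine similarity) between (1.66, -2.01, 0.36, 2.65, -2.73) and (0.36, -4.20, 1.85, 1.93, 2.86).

With u = (1.66, -2.01, 0.36, 2.65, -2.73), v = (0.36, -4.20, 1.85, 1.93, 2.86):
u·v = 1.66·0.36 + (-2.01)·(-4.2) + 0.36·1.85 + 2.65·1.93 + (-2.73)·2.86 = 0.5976 + 8.442 + 0.666 + 5.1145 + (-7.8078) = 7.0123.
|u| = √(1.66² + (-2.01)² + 0.36² + 2.65² + (-2.73)²) = √(2.7556 + 4.0401 + 0.1296 + 7.0225 + 7.4529) = √21.4007, |v| = √(0.36² + (-4.2)² + 1.85² + 1.93² + 2.86²) = √(0.1296 + 17.64 + 3.4225 + 3.7249 + 8.1796) = √33.0966.
cos θ = (u·v)/(|u||v|) = 7.0123/(√21.4007·√33.0966) ≈ 0.2635
Cosine distance = 1 - cos θ ≈ 1 - 0.2635 = 0.7365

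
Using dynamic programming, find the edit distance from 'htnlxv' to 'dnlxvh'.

Let D[i][j] be the edit distance between the first i characters of 'htnlxv' and the first j characters of 'dnlxvh', with D[i][0] = i, D[0][j] = j, and D[i][j] = D[i-1][j-1] if the characters match, else 1 + min(D[i-1][j], D[i][j-1], D[i-1][j-1]). Filling the table (rows: prefixes of 'htnlxv', columns: prefixes of 'dnlxvh'):
     ε  d  n  l  x  v  h
  ε  0  1  2  3  4  5  6
  h  1  1  2  3  4  5  5
  t  2  2  2  3  4  5  6
  n  3  3  2  3  4  5  6
  l  4  4  3  2  3  4  5
  x  5  5  4  3  2  3  4
  v  6  6  5  4  3  2  3
The bottom-right entry gives D[6][6] = 3, so no sequence of fewer than 3 edits works. Backtracking through the table gives one optimal edit sequence (3 edits):
  htnlxv → tnlxv (del h @1)
  tnlxv → dnlxv (sub t→d @1)
  dnlxv → dnlxvh (ins h @6)
Edit distance = 3.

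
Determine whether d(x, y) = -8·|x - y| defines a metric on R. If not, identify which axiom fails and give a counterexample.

No. With c = -8 < 0, d fails non-negativity: d(5, 12) = -8·|5 - 12| = -8·7 = -56 < 0.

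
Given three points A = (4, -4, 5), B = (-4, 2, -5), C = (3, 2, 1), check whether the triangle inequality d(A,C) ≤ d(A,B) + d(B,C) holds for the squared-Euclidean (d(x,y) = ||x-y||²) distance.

d(A,B) = 8² + 6² + 10² = 200, d(B,C) = 7² + 0² + 6² = 85, d(A,C) = 1² + 6² + 4² = 53.
d(A,C) = 53 ≤ 200 + 85 = 285. Triangle inequality is satisfied.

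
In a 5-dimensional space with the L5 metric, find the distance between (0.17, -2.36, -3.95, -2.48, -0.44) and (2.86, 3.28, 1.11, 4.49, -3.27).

(Σ|x_i - y_i|^5)^(1/5) = (|0.17 - 2.86|^5 + |-2.36 - 3.28|^5 + |-3.95 - 1.11|^5 + |-2.48 - 4.49|^5 + |-0.44 - (-3.27)|^5)^(1/5)
= (2.69^5 + 5.64^5 + 5.06^5 + 6.97^5 + 2.83^5)^(1/5) ≈ (140.8515 + 5706.8377 + 3317.0543 + 16449.9238 + 181.5232)^(1/5) = (25796.1905)^(1/5) ≈ 7.6263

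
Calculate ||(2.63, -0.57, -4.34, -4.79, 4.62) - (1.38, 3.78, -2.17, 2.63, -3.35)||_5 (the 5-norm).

(Σ|x_i - y_i|^5)^(1/5) = (|2.63 - 1.38|^5 + |-0.57 - 3.78|^5 + |-4.34 - (-2.17)|^5 + |-4.79 - 2.63|^5 + |4.62 - (-3.35)|^5)^(1/5)
= (1.25^5 + 4.35^5 + 2.17^5 + 7.42^5 + 7.97^5)^(1/5) ≈ (3.0518 + 1557.5654 + 48.117 + 22491.5573 + 32158.1908)^(1/5) = (56258.4823)^(1/5) ≈ 8.9133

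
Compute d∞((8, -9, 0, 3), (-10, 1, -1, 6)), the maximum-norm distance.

max(|x_i - y_i|) = max(|8 - (-10)|, |-9 - 1|, |0 - (-1)|, |3 - 6|) = max(18, 10, 1, 3) = 18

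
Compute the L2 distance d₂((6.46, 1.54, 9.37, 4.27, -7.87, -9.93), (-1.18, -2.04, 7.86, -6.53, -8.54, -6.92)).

√(Σ(x_i - y_i)²) = √((6.46 - (-1.18))² + (1.54 - (-2.04))² + (9.37 - 7.86)² + (4.27 - (-6.53))² + (-7.87 - (-8.54))² + (-9.93 - (-6.92))²)
= √(7.64² + 3.58² + 1.51² + 10.8² + 0.67² + (-3.01)²) = √(58.3696 + 12.8164 + 2.2801 + 116.64 + 0.4489 + 9.0601) = √199.6151 ≈ 14.1285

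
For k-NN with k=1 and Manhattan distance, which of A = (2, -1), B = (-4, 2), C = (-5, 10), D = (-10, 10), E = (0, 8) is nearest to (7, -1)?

Distances: d(A) = 5, d(B) = 14, d(C) = 23, d(D) = 28, d(E) = 16. Nearest: A = (2, -1) with distance 5.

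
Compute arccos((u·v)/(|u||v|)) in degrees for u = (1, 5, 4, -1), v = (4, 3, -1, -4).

With u = (1, 5, 4, -1), v = (4, 3, -1, -4):
u·v = 1·4 + 5·3 + 4·(-1) + (-1)·(-4) = 4 + 15 + (-4) + 4 = 19.
|u| = √(1² + 5² + 4² + (-1)²) = √43, |v| = √(4² + 3² + (-1)² + (-4)²) = √42, so |u||v| = √(43·42) = √1806.
cos θ = (u·v)/(|u||v|) = 19/√1806 ≈ 0.44709
θ = arccos(0.44709) ≈ 63.44°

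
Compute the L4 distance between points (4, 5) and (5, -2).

(Σ|x_i - y_i|^4)^(1/4) = (|4 - 5|^4 + |5 - (-2)|^4)^(1/4)
= (1^4 + 7^4)^(1/4) = (1 + 2401)^(1/4) = (2402)^(1/4) ≈ 7.0007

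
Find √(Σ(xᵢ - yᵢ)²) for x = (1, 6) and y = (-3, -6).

√(Σ(x_i - y_i)²) = √((1 - (-3))² + (6 - (-6))²)
= √(4² + 12²) = √(16 + 144) = √160 ≈ 12.6491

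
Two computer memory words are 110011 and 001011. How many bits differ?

Differing positions: 1, 2, 3. Hamming distance = 3.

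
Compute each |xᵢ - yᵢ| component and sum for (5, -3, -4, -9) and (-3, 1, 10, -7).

Σ|x_i - y_i| = |5 - (-3)| + |-3 - 1| + |-4 - 10| + |-9 - (-7)| = 8 + 4 + 14 + 2 = 28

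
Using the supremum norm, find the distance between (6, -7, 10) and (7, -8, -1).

max(|x_i - y_i|) = max(|6 - 7|, |-7 - (-8)|, |10 - (-1)|) = max(1, 1, 11) = 11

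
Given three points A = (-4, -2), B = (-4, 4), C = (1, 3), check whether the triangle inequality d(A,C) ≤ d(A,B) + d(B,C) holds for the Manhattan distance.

d(A,B) = 0 + 6 = 6, d(B,C) = 5 + 1 = 6, d(A,C) = 5 + 5 = 10.
d(A,C) = 10 ≤ 6 + 6 = 12. Triangle inequality is satisfied.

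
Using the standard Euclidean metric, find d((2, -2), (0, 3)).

√(Σ(x_i - y_i)²) = √((2 - 0)² + (-2 - 3)²)
= √(2² + (-5)²) = √(4 + 25) = √29 ≈ 5.3852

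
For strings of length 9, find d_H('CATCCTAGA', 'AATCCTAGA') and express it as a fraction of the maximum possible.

Differing positions: 1. Hamming distance = 1. The maximum possible Hamming distance for length-9 strings is 9, so d_H/9 = 1/9 ≈ 0.1111.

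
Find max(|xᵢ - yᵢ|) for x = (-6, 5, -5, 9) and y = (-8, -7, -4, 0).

max(|x_i - y_i|) = max(|-6 - (-8)|, |5 - (-7)|, |-5 - (-4)|, |9 - 0|) = max(2, 12, 1, 9) = 12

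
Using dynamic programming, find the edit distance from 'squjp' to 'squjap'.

Let D[i][j] be the edit distance between the first i characters of 'squjp' and the first j characters of 'squjap', with D[i][0] = i, D[0][j] = j, and D[i][j] = D[i-1][j-1] if the characters match, else 1 + min(D[i-1][j], D[i][j-1], D[i-1][j-1]). Filling the table (rows: prefixes of 'squjp', columns: prefixes of 'squjap'):
     ε  s  q  u  j  a  p
  ε  0  1  2  3  4  5  6
  s  1  0  1  2  3  4  5
  q  2  1  0  1  2  3  4
  u  3  2  1  0  1  2  3
  j  4  3  2  1  0  1  2
  p  5  4  3  2  1  1  1
The bottom-right entry gives D[5][6] = 1, so no sequence of fewer than 1 edit works. Backtracking through the table gives one optimal edit sequence (1 edit):
  squjp → squjap (ins a @5)
Edit distance = 1.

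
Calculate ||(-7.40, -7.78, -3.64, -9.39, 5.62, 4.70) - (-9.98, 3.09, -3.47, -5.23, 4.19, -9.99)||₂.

√(Σ(x_i - y_i)²) = √((-7.4 - (-9.98))² + (-7.78 - 3.09)² + (-3.64 - (-3.47))² + (-9.39 - (-5.23))² + (5.62 - 4.19)² + (4.7 - (-9.99))²)
= √(2.58² + (-10.87)² + (-0.17)² + (-4.16)² + 1.43² + 14.69²) = √(6.6564 + 118.1569 + 0.0289 + 17.3056 + 2.0449 + 215.7961) = √359.9888 ≈ 18.9734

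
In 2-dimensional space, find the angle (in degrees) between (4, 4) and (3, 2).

With u = (4, 4), v = (3, 2):
u·v = 4·3 + 4·2 = 12 + 8 = 20.
|u| = √(4² + 4²) = √32, |v| = √(3² + 2²) = √13, so |u||v| = √(32·13) = √416.
cos θ = (u·v)/(|u||v|) = 20/√416 ≈ 0.980581
θ = arccos(0.980581) ≈ 11.31°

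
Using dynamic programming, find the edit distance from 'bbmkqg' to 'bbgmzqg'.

Let D[i][j] be the edit distance between the first i characters of 'bbmkqg' and the first j characters of 'bbgmzqg', with D[i][0] = i, D[0][j] = j, and D[i][j] = D[i-1][j-1] if the characters match, else 1 + min(D[i-1][j], D[i][j-1], D[i-1][j-1]). Filling the table (rows: prefixes of 'bbmkqg', columns: prefixes of 'bbgmzqg'):
     ε  b  b  g  m  z  q  g
  ε  0  1  2  3  4  5  6  7
  b  1  0  1  2  3  4  5  6
  b  2  1  0  1  2  3  4  5
  m  3  2  1  1  1  2  3  4
  k  4  3  2  2  2  2  3  4
  q  5  4  3  3  3  3  2  3
  g  6  5  4  3  4  4  3  2
The bottom-right entry gives D[6][7] = 2, so no sequence of fewer than 2 edits works. Backtracking through the table gives one optimal edit sequence (2 edits):
  bbmkqg → bbgmkqg (ins g @3)
  bbgmkqg → bbgmzqg (sub k→z @5)
Edit distance = 2.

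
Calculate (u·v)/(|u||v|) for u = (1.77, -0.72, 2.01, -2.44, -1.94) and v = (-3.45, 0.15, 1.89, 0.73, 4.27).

With u = (1.77, -0.72, 2.01, -2.44, -1.94), v = (-3.45, 0.15, 1.89, 0.73, 4.27):
u·v = 1.77·(-3.45) + (-0.72)·0.15 + 2.01·1.89 + (-2.44)·0.73 + (-1.94)·4.27 = (-6.1065) + (-0.108) + 3.7989 + (-1.7812) + (-8.2838) = -12.4806.
|u| = √(1.77² + (-0.72)² + 2.01² + (-2.44)² + (-1.94)²) = √(3.1329 + 0.5184 + 4.0401 + 5.9536 + 3.7636) = √17.4086, |v| = √((-3.45)² + 0.15² + 1.89² + 0.73² + 4.27²) = √(11.9025 + 0.0225 + 3.5721 + 0.5329 + 18.2329) = √34.2629.
cos θ = (u·v)/(|u||v|) = -12.4806/(√17.4086·√34.2629) ≈ -0.511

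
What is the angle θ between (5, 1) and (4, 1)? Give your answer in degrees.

With u = (5, 1), v = (4, 1):
u·v = 5·4 + 1·1 = 20 + 1 = 21.
|u| = √(5² + 1²) = √26, |v| = √(4² + 1²) = √17, so |u||v| = √(26·17) = √442.
cos θ = (u·v)/(|u||v|) = 21/√442 ≈ 0.998868
θ = arccos(0.998868) ≈ 2.73°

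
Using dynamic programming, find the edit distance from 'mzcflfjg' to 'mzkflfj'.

Let D[i][j] be the edit distance between the first i characters of 'mzcflfjg' and the first j characters of 'mzkflfj', with D[i][0] = i, D[0][j] = j, and D[i][j] = D[i-1][j-1] if the characters match, else 1 + min(D[i-1][j], D[i][j-1], D[i-1][j-1]). Filling the table (rows: prefixes of 'mzcflfjg', columns: prefixes of 'mzkflfj'):
     ε  m  z  k  f  l  f  j
  ε  0  1  2  3  4  5  6  7
  m  1  0  1  2  3  4  5  6
  z  2  1  0  1  2  3  4  5
  c  3  2  1  1  2  3  4  5
  f  4  3  2  2  1  2  3  4
  l  5  4  3  3  2  1  2  3
  f  6  5  4  4  3  2  1  2
  j  7  6  5  5  4  3  2  1
  g  8  7  6  6  5  4  3  2
The bottom-right entry gives D[8][7] = 2, so no sequence of fewer than 2 edits works. Backtracking through the table gives one optimal edit sequence (2 edits):
  mzcflfjg → mzkflfjg (sub c→k @3)
  mzkflfjg → mzkflfj (del g @8)
Edit distance = 2.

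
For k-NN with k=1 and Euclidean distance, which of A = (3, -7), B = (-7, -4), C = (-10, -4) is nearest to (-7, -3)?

Distances: d(A) ≈ 10.7703, d(B) = 1, d(C) ≈ 3.1623. Nearest: B = (-7, -4) with distance 1.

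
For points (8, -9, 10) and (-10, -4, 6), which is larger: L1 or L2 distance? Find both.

L1 = |8 - (-10)| + |-9 - (-4)| + |10 - 6| = 18 + 5 + 4 = 27
L2 = √(18² + 5² + 4²) = √365 ≈ 19.105
L1 ≥ L2 always (equality iff movement is along one axis); L1 > L2 here.
Ratio L1/L2 = 27/√365 ≈ 1.4132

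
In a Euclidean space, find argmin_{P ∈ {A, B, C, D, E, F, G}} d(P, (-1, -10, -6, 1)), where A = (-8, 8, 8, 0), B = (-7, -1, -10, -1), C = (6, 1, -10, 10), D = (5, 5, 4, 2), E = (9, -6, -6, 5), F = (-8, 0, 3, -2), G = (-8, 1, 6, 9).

Distances: d(A) ≈ 23.8747, d(B) ≈ 11.7047, d(C) ≈ 16.3401, d(D) ≈ 19.0263, d(E) ≈ 11.4891, d(F) ≈ 15.4596, d(G) ≈ 19.4422. Nearest: E = (9, -6, -6, 5) with distance 11.4891.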